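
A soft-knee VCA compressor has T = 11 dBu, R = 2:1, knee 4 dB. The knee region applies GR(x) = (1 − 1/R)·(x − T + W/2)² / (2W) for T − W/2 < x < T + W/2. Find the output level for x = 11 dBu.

10.75 dBu

x − T + W/2 = 11 − 11 + 2 = 2.
GR = (1 − 1/2) × 2² / 8 = 0.5 × 4 / 8 = 0.25 dB.
Output = 11 − 0.25 = 10.75 dBu.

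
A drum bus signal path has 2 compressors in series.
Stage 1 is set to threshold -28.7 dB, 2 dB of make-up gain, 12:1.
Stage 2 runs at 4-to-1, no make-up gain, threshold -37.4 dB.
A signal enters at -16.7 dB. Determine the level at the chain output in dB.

-34.475 dB

Stage 1: overshoot 12 dB → 12/12 = 1 dB → -27.7 dB; +2 dB make-up → -25.7 dB.
Stage 2: 11.7 dB above -37.4 dB, reduced 4:1 to 2.925 dB above → -34.475 dB.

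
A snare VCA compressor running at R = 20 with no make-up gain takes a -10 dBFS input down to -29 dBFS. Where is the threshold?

Let T be the threshold. Output overshoot = (input overshoot)/R, so -29 − T = (-10 − T)/20.
20·(-29 − T) = -10 − T → 19·T = -580 − (-10) = -570.
T = -570/19 = -30 dBFS.

-30 dBFS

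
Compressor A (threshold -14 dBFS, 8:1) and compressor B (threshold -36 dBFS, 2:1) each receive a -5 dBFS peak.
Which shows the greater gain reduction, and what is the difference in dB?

A: GR = 9 − 9/8 = 7.875 dB.
B: GR = 31 − 31/2 = 15.5 dB.
Difference: 7.625 dB in favour of B.

B, by 7.625 dB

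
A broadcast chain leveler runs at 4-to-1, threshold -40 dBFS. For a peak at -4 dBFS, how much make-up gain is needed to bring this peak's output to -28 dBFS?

3 dB

Overshoot 36 dB → 36/4 = 9 dB after compression, so the compressed level is -40 + 9 = -31 dBFS.
Make-up = target − compressed = -28 − (-31) = 3 dB.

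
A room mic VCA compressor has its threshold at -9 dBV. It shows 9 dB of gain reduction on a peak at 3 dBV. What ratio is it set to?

4:1

Input overshoot = 3 − (-9) = 12 dB.
Output overshoot = 12 − 9 = 3 dB.
Ratio = input overshoot / output overshoot = 12 / 3 = 4.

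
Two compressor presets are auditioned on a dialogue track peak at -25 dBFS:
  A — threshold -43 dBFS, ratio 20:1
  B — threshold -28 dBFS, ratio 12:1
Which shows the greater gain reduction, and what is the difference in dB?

A, by 14.35 dB

A: GR = 18 − 18/20 = 17.1 dB.
B: GR = 3 − 3/12 = 2.75 dB.
Difference: 14.35 dB in favour of A.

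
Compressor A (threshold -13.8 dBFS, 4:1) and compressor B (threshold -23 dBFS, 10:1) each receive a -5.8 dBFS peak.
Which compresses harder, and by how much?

B, by 9.48 dB

A: 8 dB over, compressed to 2 dB over, so 6 dB of GR.
B: 17.2 dB over, compressed to 1.72 dB over, so 15.48 dB of GR.
Difference: 9.48 dB in favour of B.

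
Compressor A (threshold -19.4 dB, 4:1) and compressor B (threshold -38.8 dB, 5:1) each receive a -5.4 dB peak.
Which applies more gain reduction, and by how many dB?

B, by 16.22 dB

A: 14 dB over, compressed to 3.5 dB over, so 10.5 dB of GR.
B: 33.4 dB over, compressed to 6.68 dB over, so 26.72 dB of GR.
B applies 16.22 dB more gain reduction.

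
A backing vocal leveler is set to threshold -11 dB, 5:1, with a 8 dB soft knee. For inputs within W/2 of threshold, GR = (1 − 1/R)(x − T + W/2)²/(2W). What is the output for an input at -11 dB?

-11.8 dB

x − T + W/2 = -11 − (-11) + 4 = 4.
GR = (1 − 1/5) × 4² / 16 = 0.8 × 16 / 16 = 0.8 dB.
Output = -11 − 0.8 = -11.8 dB.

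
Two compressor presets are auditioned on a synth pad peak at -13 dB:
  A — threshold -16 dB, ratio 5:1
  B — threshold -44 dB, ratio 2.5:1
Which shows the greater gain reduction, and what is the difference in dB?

B, by 16.2 dB

A: GR = 3 − 3/5 = 2.4 dB.
B: GR = 31 − 31/2.5 = 18.6 dB.
B applies 16.2 dB more gain reduction.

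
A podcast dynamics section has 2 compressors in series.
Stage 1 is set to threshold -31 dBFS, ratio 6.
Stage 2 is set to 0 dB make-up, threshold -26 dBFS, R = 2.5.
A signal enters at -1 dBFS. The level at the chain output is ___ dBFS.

Stage 1: -1 dBFS is 30 dB over -31 dBFS; at 6:1 that becomes 5 dB over, giving -26 dBFS.
Stage 2: -26 dBFS ≤ -26 dBFS, so stage 2 doesn't engage; output -26 dBFS.

-26 dBFS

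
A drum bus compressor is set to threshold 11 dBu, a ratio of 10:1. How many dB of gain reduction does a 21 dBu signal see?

9 dB

The signal is 10 dB above threshold.
At 10:1, output sits 10/10 = 1 dB above threshold.
So the signal is attenuated by 10 − 1 = 9 dB.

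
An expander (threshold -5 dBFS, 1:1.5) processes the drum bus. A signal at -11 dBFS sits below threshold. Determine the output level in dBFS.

-14 dBFS

Undershoot = (-5) − (-11) = 6 dB.
At 1:1.5, that expands to 9 dB under threshold.
Output = -5 − 9 = -14 dBFS.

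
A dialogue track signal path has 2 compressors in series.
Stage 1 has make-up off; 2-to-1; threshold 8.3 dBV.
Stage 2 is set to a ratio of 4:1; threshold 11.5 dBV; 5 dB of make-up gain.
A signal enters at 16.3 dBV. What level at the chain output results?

16.7 dBV

Stage 1: 16.3 dBV is 8 dB over 8.3 dBV; at 2:1 that becomes 4 dB over, giving 12.3 dBV.
Stage 2: 12.3 dBV is 0.8 dB over 11.5 dBV; at 4:1 that becomes 0.2 dB over, giving 11.7 dBV; +5 dB make-up → 16.7 dBV.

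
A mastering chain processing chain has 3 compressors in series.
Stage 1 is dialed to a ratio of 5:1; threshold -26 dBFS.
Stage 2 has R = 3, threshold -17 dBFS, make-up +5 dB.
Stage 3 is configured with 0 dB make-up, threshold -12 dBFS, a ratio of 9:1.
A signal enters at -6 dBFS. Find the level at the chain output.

Stage 1: -6 dBFS is 20 dB over -26 dBFS; at 5:1 that becomes 4 dB over, giving -22 dBFS.
Stage 2: -22 dBFS ≤ -17 dBFS, so stage 2 doesn't engage; make-up brings it to -17 dBFS.
Stage 3: below threshold (-17 ≤ -12); passes unchanged; output -17 dBFS.

-17 dBFS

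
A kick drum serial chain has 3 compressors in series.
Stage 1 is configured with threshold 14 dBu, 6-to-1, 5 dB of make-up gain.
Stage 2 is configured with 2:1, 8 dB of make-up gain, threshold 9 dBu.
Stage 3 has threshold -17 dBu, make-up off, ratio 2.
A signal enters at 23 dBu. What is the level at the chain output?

2.875 dBu

Stage 1: overshoot 9 dB → 9/6 = 1.5 dB → 15.5 dBu; +5 dB make-up → 20.5 dBu.
Stage 2: 20.5 dBu is 11.5 dB over 9 dBu; at 2:1 that becomes 5.75 dB over, giving 14.75 dBu; +8 dB make-up → 22.75 dBu.
Stage 3: overshoot 39.75 dB → 39.75/2 = 19.875 dB → 2.875 dBu.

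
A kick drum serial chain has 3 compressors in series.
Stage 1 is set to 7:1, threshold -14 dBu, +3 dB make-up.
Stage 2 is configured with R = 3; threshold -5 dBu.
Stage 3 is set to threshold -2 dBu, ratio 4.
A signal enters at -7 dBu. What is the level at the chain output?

-10 dBu

Stage 1: -7 dBu is 7 dB over -14 dBu; at 7:1 that becomes 1 dB over, giving -13 dBu; +3 dB make-up → -10 dBu.
Stage 2: -10 dBu ≤ -5 dBu, so stage 2 doesn't engage; output -10 dBu.
Stage 3: -10 dBu ≤ -2 dBu, so stage 3 doesn't engage; output -10 dBu.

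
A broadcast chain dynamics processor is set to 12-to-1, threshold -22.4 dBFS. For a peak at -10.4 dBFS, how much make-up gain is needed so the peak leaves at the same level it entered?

The peak compresses to -22.4 + 12/12 = -21.4 dBFS.
To reach -10.4 dBFS requires -10.4 − (-21.4) = 11 dB of make-up.

11 dB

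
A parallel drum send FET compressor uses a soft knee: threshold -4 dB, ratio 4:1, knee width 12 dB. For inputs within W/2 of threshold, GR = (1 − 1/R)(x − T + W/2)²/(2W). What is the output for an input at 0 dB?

-3.125 dB

x − T + W/2 = 0 − (-4) + 6 = 10.
GR = (1 − 1/4) × 10² / 24 = 0.75 × 100 / 24 = 3.125 dB.
Output = 0 − 3.125 = -3.125 dB.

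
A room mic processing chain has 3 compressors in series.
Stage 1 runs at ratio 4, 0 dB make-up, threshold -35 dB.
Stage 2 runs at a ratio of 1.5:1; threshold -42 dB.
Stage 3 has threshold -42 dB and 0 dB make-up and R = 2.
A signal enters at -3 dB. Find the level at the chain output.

-37 dB

Stage 1: 32 dB above -35 dB, reduced 4:1 to 8 dB above → -27 dB.
Stage 2: -27 dB is 15 dB over -42 dB; at 1.5:1 that becomes 10 dB over, giving -32 dB.
Stage 3: overshoot 10 dB → 10/2 = 5 dB → -37 dB.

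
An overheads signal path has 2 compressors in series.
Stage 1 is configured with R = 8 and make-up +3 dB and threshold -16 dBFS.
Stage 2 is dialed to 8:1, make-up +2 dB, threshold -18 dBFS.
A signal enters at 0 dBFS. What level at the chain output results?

Stage 1: overshoot 16 dB → 16/8 = 2 dB → -14 dBFS; +3 dB make-up → -11 dBFS.
Stage 2: overshoot 7 dB → 7/8 = 0.875 dB → -17.125 dBFS; +2 dB make-up → -15.125 dBFS.

-15.125 dBFS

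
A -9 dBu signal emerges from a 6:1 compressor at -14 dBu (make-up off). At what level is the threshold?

Input is 6 dB above T (since output overshoot × R = input overshoot: (-14 − T)·6 = -9 − T gives T = -15 dBu).
Check: -15 + (-9 − (-15))/6 = -15 + 1 = -14 dBu. ✓

-15 dBu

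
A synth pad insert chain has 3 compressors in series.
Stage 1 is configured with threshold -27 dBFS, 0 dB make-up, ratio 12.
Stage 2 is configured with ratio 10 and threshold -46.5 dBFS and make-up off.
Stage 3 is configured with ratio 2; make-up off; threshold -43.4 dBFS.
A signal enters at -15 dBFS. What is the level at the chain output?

Stage 1: -15 dBFS is 12 dB over -27 dBFS; at 12:1 that becomes 1 dB over, giving -26 dBFS.
Stage 2: overshoot 20.5 dB → 20.5/10 = 2.05 dB → -44.45 dBFS.
Stage 3: -44.45 dBFS is at or below the -43.4 dBFS threshold — no compression; output -44.45 dBFS.

-44.45 dBFS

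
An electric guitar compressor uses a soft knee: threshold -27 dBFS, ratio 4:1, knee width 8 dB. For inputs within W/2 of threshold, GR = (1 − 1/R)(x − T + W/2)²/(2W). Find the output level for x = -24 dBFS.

-26.296875 dBFS

x − T + W/2 = -24 − (-27) + 4 = 7.
GR = (1 − 1/4) × 7² / 16 = 0.75 × 49 / 16 = 2.296875 dB.
Output = -24 − 2.296875 = -26.296875 dBFS.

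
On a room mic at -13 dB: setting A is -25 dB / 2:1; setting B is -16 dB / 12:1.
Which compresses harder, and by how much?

A, by 3.25 dB

A: GR = 12 − 12/2 = 6 dB.
B: GR = 3 − 3/12 = 2.75 dB.
Difference: 3.25 dB in favour of A.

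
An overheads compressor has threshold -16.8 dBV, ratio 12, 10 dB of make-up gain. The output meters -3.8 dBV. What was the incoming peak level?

19.2 dBV

Before make-up, the level was -3.8 − 10 = -13.8 dBV.
Post-compression overshoot = -13.8 − (-16.8) = 3 dB.
Undo the ratio: input overshoot = 3 × 12 = 36 dB, giving input = 19.2 dBV.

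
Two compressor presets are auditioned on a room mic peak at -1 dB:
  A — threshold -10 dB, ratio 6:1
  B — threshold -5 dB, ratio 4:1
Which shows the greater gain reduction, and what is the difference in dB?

A: GR = 9 − 9/6 = 7.5 dB.
B: GR = 4 − 4/4 = 3 dB.
A reduces 4.5 dB more.

A, by 4.5 dB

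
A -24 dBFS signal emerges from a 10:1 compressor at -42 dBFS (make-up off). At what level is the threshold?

-44 dBFS

Let T be the threshold. Output overshoot = (input overshoot)/R, so -42 − T = (-24 − T)/10.
10·(-42 − T) = -24 − T → 9·T = -420 − (-24) = -396.
T = -396/9 = -44 dBFS.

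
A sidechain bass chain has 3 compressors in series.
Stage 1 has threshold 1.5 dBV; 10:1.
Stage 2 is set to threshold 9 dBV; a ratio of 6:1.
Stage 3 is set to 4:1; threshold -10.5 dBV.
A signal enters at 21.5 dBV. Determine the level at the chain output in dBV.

Stage 1: 21.5 dBV is 20 dB over 1.5 dBV; at 10:1 that becomes 2 dB over, giving 3.5 dBV.
Stage 2: below threshold (3.5 ≤ 9); passes unchanged; output 3.5 dBV.
Stage 3: 3.5 dBV is 14 dB over -10.5 dBV; at 4:1 that becomes 3.5 dB over, giving -7 dBV.

-7 dBV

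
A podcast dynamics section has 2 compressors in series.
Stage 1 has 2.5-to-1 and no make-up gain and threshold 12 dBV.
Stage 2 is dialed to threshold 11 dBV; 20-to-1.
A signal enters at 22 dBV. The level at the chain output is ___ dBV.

Stage 1: 10 dB above 12 dBV, reduced 2.5:1 to 4 dB above → 16 dBV.
Stage 2: 5 dB above 11 dBV, reduced 20:1 to 0.25 dB above → 11.25 dBV.

11.25 dBV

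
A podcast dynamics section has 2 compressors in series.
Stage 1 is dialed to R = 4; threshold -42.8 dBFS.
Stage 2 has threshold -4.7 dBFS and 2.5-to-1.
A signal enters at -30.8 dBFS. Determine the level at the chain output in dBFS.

-39.8 dBFS

Stage 1: overshoot 12 dB → 12/4 = 3 dB → -39.8 dBFS.
Stage 2: -39.8 dBFS is at or below the -4.7 dBFS threshold — no compression; output -39.8 dBFS.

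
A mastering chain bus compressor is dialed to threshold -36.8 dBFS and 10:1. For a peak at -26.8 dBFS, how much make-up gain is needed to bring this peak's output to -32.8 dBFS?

3 dB

The peak compresses to -36.8 + 10/10 = -35.8 dBFS.
To reach -32.8 dBFS requires -32.8 − (-35.8) = 3 dB of make-up.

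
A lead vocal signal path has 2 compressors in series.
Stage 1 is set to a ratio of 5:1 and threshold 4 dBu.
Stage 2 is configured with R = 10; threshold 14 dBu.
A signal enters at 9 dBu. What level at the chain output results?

5 dBu

Stage 1: 5 dB above 4 dBu, reduced 5:1 to 1 dB above → 5 dBu.
Stage 2: 5 dBu is at or below the 14 dBu threshold — no compression; output 5 dBu.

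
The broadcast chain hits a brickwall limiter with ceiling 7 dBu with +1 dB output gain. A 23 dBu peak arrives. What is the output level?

8 dBu

A brickwall limiter is an ∞:1 compressor: any input above the ceiling is clamped to 7 dBu.
Output gain then adds 1 dB: 7 + 1 = 8 dBu.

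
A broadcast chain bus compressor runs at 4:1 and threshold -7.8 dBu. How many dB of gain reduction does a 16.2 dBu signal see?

Overshoot = 16.2 − (-7.8) = 24 dB.
After 4:1 compression the overshoot becomes 24/4 = 6 dB.
Gain reduction = 24 − 6 = 18 dB.

18 dB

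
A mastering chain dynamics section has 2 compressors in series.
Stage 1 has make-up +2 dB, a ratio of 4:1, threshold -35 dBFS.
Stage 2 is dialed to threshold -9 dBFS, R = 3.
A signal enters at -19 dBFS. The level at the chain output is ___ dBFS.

Stage 1: overshoot 16 dB → 16/4 = 4 dB → -31 dBFS; +2 dB make-up → -29 dBFS.
Stage 2: -29 dBFS is at or below the -9 dBFS threshold — no compression; output -29 dBFS.

-29 dBFS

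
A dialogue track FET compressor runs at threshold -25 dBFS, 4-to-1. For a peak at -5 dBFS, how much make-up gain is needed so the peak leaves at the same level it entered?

The peak compresses to -25 + 20/4 = -20 dBFS.
To reach -5 dBFS requires -5 − (-20) = 15 dB of make-up.

15 dB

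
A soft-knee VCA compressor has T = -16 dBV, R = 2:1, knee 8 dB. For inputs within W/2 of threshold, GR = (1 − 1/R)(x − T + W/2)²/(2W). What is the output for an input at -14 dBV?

-15.125 dBV

x − T + W/2 = -14 − (-16) + 4 = 6.
GR = (1 − 1/2) × 6² / 16 = 0.5 × 36 / 16 = 1.125 dB.
Output = -14 − 1.125 = -15.125 dBV.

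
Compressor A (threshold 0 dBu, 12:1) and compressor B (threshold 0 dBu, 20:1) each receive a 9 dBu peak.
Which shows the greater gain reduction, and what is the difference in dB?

A: 9 dB over, compressed to 0.75 dB over, so 8.25 dB of GR.
B: 9 dB over, compressed to 0.45 dB over, so 8.55 dB of GR.
B applies 0.3 dB more gain reduction.

B, by 0.3 dB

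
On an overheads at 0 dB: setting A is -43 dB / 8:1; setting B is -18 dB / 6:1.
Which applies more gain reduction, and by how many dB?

A: GR = 43 − 43/8 = 37.625 dB.
B: GR = 18 − 18/6 = 15 dB.
A applies 22.625 dB more gain reduction.

A, by 22.625 dB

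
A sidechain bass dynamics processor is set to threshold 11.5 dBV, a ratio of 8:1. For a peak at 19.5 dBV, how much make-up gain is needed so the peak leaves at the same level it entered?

7 dB

The peak compresses to 11.5 + 8/8 = 12.5 dBV.
To reach 19.5 dBV requires 19.5 − 12.5 = 7 dB of make-up.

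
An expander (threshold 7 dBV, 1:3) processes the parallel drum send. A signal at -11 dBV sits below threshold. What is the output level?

-47 dBV

Undershoot = 7 − (-11) = 18 dB.
At 1:3, that expands to 54 dB under threshold.
Output = 7 − 54 = -47 dBV.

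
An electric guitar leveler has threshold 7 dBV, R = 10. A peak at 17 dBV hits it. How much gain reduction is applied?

9 dB

The signal is 10 dB above threshold.
At 10:1, output sits 10/10 = 1 dB above threshold.
Gain reduction = 10 − 1 = 9 dB.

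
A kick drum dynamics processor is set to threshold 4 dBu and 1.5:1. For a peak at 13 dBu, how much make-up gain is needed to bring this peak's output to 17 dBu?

Without make-up, output = threshold + overshoot/1.5 = 4 + 6 = 10 dBu.
Gap to target: 7 dB.

7 dB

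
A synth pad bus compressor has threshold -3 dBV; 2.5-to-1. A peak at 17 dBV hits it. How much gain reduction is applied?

Overshoot = 17 − (-3) = 20 dB.
A 2.5:1 ratio leaves 8 dB of that excess.
So the signal is attenuated by 20 − 8 = 12 dB.

12 dB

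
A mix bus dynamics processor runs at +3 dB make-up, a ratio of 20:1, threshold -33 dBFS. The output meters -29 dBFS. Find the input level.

Stripping the +3 dB make-up gives -32 dBFS at the gain stage.
Post-compression overshoot = -32 − (-33) = 1 dB.
Input overshoot = R × output overshoot = 20 dB → input = -33 + 20 = -13 dBFS.

-13 dBFS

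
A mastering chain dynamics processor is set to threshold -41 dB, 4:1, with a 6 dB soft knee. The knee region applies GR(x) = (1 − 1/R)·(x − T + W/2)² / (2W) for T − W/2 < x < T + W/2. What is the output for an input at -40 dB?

-41 dB

x − T + W/2 = -40 − (-41) + 3 = 4.
GR = (1 − 1/4) × 4² / 12 = 0.75 × 16 / 12 = 1 dB.
Output = -40 − 1 = -41 dB.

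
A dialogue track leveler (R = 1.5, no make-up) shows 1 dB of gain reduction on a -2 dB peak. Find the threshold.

-5 dB

Gain reduction = -2 − (-3) = 1 dB; output overshoot = GR / (R − 1) = 1 / 0.5 = 2 dB.
Threshold = output − output overshoot = -3 − 2 = -5 dB.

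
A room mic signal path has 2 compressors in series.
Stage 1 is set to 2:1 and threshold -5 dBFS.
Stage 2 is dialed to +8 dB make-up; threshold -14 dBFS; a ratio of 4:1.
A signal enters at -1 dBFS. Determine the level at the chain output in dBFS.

Stage 1: overshoot 4 dB → 4/2 = 2 dB → -3 dBFS.
Stage 2: 11 dB above -14 dBFS, reduced 4:1 to 2.75 dB above → -11.25 dBFS; +8 dB make-up → -3.25 dBFS.

-3.25 dBFS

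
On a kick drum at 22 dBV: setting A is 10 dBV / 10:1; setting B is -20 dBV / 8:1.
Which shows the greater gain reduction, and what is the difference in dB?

B, by 25.95 dB

A: 12 dB over, compressed to 1.2 dB over, so 10.8 dB of GR.
B: 42 dB over, compressed to 5.25 dB over, so 36.75 dB of GR.
Difference: 25.95 dB in favour of B.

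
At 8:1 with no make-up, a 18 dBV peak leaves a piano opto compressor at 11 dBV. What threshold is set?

Let T be the threshold. Output overshoot = (input overshoot)/R, so 11 − T = (18 − T)/8.
8·(11 − T) = 18 − T → 7·T = 88 − 18 = 70.
T = 70/7 = 10 dBV.

10 dBV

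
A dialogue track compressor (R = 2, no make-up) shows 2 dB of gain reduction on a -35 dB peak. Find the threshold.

Input is 4 dB above T (since output overshoot × R = input overshoot: (-37 − T)·2 = -35 − T gives T = -39 dB).
Check: -39 + (-35 − (-39))/2 = -39 + 2 = -37 dB. ✓

-39 dB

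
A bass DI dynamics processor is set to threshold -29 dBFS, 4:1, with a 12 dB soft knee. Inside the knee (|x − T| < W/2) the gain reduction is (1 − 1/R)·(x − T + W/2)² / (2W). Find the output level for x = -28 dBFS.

-29.53125 dBFS

x − T + W/2 = -28 − (-29) + 6 = 7.
GR = (1 − 1/4) × 7² / 24 = 0.75 × 49 / 24 = 1.53125 dB.
Output = -28 − 1.53125 = -29.53125 dBFS.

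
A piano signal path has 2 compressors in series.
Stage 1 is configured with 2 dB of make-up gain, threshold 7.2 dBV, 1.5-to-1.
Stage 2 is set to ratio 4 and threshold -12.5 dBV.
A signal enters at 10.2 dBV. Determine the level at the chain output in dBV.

Stage 1: 10.2 dBV is 3 dB over 7.2 dBV; at 1.5:1 that becomes 2 dB over, giving 9.2 dBV; +2 dB make-up → 11.2 dBV.
Stage 2: 23.7 dB above -12.5 dBV, reduced 4:1 to 5.925 dB above → -6.575 dBV.

-6.575 dBV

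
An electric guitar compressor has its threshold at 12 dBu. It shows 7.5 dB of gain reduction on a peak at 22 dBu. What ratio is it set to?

4:1

Input overshoot = 22 − 12 = 10 dB.
Output overshoot = 10 − 7.5 = 2.5 dB.
Ratio = input overshoot / output overshoot = 10 / 2.5 = 4.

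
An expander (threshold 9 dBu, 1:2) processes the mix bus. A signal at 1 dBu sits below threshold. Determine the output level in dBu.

Undershoot = 9 − 1 = 8 dB.
At 1:2, that expands to 16 dB under threshold.
Output = 9 − 16 = -7 dBu.

-7 dBu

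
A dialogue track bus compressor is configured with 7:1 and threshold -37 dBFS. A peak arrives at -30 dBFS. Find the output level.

-36 dBFS

-30 dBFS sits 7 dB over threshold.
The 7 dB excess becomes 1 dB after 7:1 reduction.
That puts the output at -36 dBFS.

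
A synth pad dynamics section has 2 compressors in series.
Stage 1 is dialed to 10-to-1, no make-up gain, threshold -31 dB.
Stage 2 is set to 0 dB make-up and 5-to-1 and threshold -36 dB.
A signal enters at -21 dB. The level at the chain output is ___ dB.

Stage 1: -21 dB is 10 dB over -31 dB; at 10:1 that becomes 1 dB over, giving -30 dB.
Stage 2: overshoot 6 dB → 6/5 = 1.2 dB → -34.8 dB.

-34.8 dB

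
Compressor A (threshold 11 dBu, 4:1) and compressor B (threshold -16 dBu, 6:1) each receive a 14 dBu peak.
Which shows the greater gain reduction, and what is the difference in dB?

A: 3 dB over, compressed to 0.75 dB over, so 2.25 dB of GR.
B: 30 dB over, compressed to 5 dB over, so 25 dB of GR.
B reduces 22.75 dB more.

B, by 22.75 dB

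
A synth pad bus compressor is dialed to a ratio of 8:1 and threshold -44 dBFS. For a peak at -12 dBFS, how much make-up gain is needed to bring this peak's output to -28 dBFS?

Overshoot 32 dB → 32/8 = 4 dB after compression, so the compressed level is -44 + 4 = -40 dBFS.
Make-up = target − compressed = -28 − (-40) = 12 dB.

12 dB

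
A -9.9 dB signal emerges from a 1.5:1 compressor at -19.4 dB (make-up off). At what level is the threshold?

-38.4 dB

Input is 28.5 dB above T (since output overshoot × R = input overshoot: (-19.4 − T)·1.5 = -9.9 − T gives T = -38.4 dB).
Check: -38.4 + (-9.9 − (-38.4))/1.5 = -38.4 + 19 = -19.4 dB. ✓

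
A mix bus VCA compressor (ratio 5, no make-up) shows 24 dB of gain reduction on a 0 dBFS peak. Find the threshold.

Input is 30 dB above T (since output overshoot × R = input overshoot: (-24 − T)·5 = 0 − T gives T = -30 dBFS).
Check: -30 + (0 − (-30))/5 = -30 + 6 = -24 dBFS. ✓

-30 dBFS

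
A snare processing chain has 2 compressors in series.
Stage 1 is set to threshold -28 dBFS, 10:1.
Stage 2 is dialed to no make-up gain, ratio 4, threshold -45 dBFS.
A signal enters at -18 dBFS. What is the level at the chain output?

Stage 1: 10 dB above -28 dBFS, reduced 10:1 to 1 dB above → -27 dBFS.
Stage 2: overshoot 18 dB → 18/4 = 4.5 dB → -40.5 dBFS.

-40.5 dBFS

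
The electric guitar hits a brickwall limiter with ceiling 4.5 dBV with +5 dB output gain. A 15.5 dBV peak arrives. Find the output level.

The limiter clamps the peak to its 4.5 dBV ceiling.
Output gain then adds 5 dB: 4.5 + 5 = 9.5 dBV.

9.5 dBV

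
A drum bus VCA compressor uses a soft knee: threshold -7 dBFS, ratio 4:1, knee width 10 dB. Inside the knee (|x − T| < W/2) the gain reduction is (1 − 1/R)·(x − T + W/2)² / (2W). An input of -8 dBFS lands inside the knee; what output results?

-8.6 dBFS

x − T + W/2 = -8 − (-7) + 5 = 4.
GR = (1 − 1/4) × 4² / 20 = 0.75 × 16 / 20 = 0.6 dB.
Output = -8 − 0.6 = -8.6 dBFS.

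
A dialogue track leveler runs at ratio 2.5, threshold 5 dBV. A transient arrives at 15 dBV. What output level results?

9 dBV

15 dBV sits 10 dB over threshold.
The 10 dB excess becomes 4 dB after 2.5:1 reduction.
Output = 5 + 4 = 9 dBV.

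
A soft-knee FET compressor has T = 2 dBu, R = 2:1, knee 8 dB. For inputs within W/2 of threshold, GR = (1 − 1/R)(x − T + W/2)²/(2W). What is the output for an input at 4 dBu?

x − T + W/2 = 4 − 2 + 4 = 6.
GR = (1 − 1/2) × 6² / 16 = 0.5 × 36 / 16 = 1.125 dB.
Output = 4 − 1.125 = 2.875 dBu.

2.875 dBu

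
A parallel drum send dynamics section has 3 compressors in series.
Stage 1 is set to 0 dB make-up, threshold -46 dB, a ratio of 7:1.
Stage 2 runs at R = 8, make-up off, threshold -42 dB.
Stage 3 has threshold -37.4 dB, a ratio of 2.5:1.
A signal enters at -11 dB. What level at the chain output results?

-41.875 dB

Stage 1: 35 dB above -46 dB, reduced 7:1 to 5 dB above → -41 dB.
Stage 2: 1 dB above -42 dB, reduced 8:1 to 0.125 dB above → -41.875 dB.
Stage 3: below threshold (-41.875 ≤ -37.4); passes unchanged; output -41.875 dB.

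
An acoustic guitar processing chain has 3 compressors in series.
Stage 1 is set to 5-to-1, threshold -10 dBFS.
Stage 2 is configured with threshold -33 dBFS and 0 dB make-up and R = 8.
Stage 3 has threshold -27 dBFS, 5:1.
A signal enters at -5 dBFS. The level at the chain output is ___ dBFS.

-30 dBFS

Stage 1: -5 dBFS is 5 dB over -10 dBFS; at 5:1 that becomes 1 dB over, giving -9 dBFS.
Stage 2: -9 dBFS is 24 dB over -33 dBFS; at 8:1 that becomes 3 dB over, giving -30 dBFS.
Stage 3: below threshold (-30 ≤ -27); passes unchanged; output -30 dBFS.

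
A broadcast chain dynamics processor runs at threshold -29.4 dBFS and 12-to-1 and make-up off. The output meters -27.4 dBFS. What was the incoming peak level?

-5.4 dBFS

The compressed level sits -27.4 − (-29.4) = 2 dB over threshold.
Undo the ratio: input overshoot = 2 × 12 = 24 dB, giving input = -5.4 dBFS.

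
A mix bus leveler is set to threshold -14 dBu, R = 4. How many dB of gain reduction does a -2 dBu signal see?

Overshoot = -2 − (-14) = 12 dB.
At 4:1, output sits 12/4 = 3 dB above threshold.
So the signal is attenuated by 12 − 3 = 9 dB.

9 dB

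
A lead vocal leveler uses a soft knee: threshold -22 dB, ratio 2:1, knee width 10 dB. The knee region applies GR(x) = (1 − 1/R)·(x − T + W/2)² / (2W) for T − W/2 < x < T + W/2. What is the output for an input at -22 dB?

x − T + W/2 = -22 − (-22) + 5 = 5.
GR = (1 − 1/2) × 5² / 20 = 0.5 × 25 / 20 = 0.625 dB.
Output = -22 − 0.625 = -22.625 dB.

-22.625 dB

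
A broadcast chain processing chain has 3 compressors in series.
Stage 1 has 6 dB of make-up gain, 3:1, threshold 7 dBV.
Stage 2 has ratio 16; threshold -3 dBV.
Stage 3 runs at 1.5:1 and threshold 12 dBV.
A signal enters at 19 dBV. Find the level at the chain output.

Stage 1: 19 dBV is 12 dB over 7 dBV; at 3:1 that becomes 4 dB over, giving 11 dBV; +6 dB make-up → 17 dBV.
Stage 2: overshoot 20 dB → 20/16 = 1.25 dB → -1.75 dBV.
Stage 3: -1.75 dBV is at or below the 12 dBV threshold — no compression; output -1.75 dBV.

-1.75 dBV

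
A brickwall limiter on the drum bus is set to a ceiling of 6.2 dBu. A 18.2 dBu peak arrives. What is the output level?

The limiter clamps the peak to its 6.2 dBu ceiling.

6.2 dBu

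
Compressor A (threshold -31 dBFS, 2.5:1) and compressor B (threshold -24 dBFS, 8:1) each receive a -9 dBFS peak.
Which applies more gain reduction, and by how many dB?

A, by 0.075 dB

A: 22 dB over, compressed to 8.8 dB over, so 13.2 dB of GR.
B: 15 dB over, compressed to 1.875 dB over, so 13.125 dB of GR.
A reduces 0.075 dB more.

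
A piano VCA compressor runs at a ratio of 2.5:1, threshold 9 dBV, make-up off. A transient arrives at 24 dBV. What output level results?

Overshoot: 24 − 9 = 15 dB.
2.5:1 compression reduces that to 15/2.5 = 6 dB over.
So the level is 9 + 6 = 15 dBV.

15 dBV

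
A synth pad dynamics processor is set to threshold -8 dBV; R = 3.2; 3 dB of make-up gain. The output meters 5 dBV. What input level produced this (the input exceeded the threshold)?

Before make-up, the level was 5 − 3 = 2 dBV.
That's 10 dB above the -8 dBV threshold.
Before 3.2:1 compression the overshoot was 10 × 3.2 = 32 dB, so input = -8 + 32 = 24 dBV.

24 dBV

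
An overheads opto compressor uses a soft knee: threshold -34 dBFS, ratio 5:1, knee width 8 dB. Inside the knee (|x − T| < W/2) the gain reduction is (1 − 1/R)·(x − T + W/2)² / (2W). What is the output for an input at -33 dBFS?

x − T + W/2 = -33 − (-34) + 4 = 5.
GR = (1 − 1/5) × 5² / 16 = 0.8 × 25 / 16 = 1.25 dB.
Output = -33 − 1.25 = -34.25 dBFS.

-34.25 dBFS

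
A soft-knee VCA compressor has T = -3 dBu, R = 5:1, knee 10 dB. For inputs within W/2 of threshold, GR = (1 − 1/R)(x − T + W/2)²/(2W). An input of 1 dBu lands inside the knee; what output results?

x − T + W/2 = 1 − (-3) + 5 = 9.
GR = (1 − 1/5) × 9² / 20 = 0.8 × 81 / 20 = 3.24 dB.
Output = 1 − 3.24 = -2.24 dBu.

-2.24 dBu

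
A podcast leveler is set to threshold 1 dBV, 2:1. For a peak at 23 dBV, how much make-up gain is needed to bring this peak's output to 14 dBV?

2 dB

Overshoot 22 dB → 22/2 = 11 dB after compression, so the compressed level is 1 + 11 = 12 dBV.
Make-up = target − compressed = 14 − 12 = 2 dB.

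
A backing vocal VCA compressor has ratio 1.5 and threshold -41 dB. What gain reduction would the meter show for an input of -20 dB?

-20 dB exceeds the threshold by 21 dB.
At 1.5:1, output sits 21/1.5 = 14 dB above threshold.
So the signal is attenuated by 21 − 14 = 7 dB.

7 dB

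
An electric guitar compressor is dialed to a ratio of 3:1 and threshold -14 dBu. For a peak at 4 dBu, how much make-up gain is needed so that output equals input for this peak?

Without make-up, output = threshold + overshoot/3 = -14 + 6 = -8 dBu.
Gap to target: 12 dB.

12 dB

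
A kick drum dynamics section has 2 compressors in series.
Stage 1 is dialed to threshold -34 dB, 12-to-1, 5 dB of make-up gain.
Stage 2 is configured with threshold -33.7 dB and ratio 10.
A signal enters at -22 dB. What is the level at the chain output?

-33.13 dB

Stage 1: overshoot 12 dB → 12/12 = 1 dB → -33 dB; +5 dB make-up → -28 dB.
Stage 2: -28 dB is 5.7 dB over -33.7 dB; at 10:1 that becomes 0.57 dB over, giving -33.13 dB.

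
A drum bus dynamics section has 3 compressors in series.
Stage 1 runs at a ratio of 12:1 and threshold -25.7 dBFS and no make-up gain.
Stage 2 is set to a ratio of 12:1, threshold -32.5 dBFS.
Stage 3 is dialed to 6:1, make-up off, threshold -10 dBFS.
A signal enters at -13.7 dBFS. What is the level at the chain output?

Stage 1: 12 dB above -25.7 dBFS, reduced 12:1 to 1 dB above → -24.7 dBFS.
Stage 2: 7.8 dB above -32.5 dBFS, reduced 12:1 to 0.65 dB above → -31.85 dBFS.
Stage 3: -31.85 dBFS is at or below the -10 dBFS threshold — no compression; output -31.85 dBFS.

-31.85 dBFS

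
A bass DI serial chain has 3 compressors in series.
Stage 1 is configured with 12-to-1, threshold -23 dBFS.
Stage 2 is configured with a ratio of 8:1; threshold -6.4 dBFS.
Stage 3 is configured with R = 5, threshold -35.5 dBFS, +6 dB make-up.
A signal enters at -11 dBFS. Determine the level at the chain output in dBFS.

-26.8 dBFS

Stage 1: 12 dB above -23 dBFS, reduced 12:1 to 1 dB above → -22 dBFS.
Stage 2: -22 dBFS ≤ -6.4 dBFS, so stage 2 doesn't engage; output -22 dBFS.
Stage 3: overshoot 13.5 dB → 13.5/5 = 2.7 dB → -32.8 dBFS; +6 dB make-up → -26.8 dBFS.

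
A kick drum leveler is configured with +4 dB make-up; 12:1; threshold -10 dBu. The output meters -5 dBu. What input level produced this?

Before make-up, the level was -5 − 4 = -9 dBu.
Post-compression overshoot = -9 − (-10) = 1 dB.
Input overshoot = R × output overshoot = 12 dB → input = -10 + 12 = 2 dBu.

2 dBu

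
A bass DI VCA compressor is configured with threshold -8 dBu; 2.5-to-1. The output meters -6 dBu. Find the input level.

The compressed level sits -6 − (-8) = 2 dB over threshold.
Undo the ratio: input overshoot = 2 × 2.5 = 5 dB, giving input = -3 dBu.

-3 dBu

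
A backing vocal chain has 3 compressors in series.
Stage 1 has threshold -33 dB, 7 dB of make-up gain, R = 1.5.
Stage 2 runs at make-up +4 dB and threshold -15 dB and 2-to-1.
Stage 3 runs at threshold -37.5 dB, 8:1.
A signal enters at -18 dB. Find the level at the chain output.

Stage 1: -18 dB is 15 dB over -33 dB; at 1.5:1 that becomes 10 dB over, giving -23 dB; +7 dB make-up → -16 dB.
Stage 2: below threshold (-16 ≤ -15); passes unchanged; make-up brings it to -12 dB.
Stage 3: overshoot 25.5 dB → 25.5/8 = 3.1875 dB → -34.3125 dB.

-34.3125 dB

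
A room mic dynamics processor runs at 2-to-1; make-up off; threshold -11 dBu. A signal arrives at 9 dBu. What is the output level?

-1 dBu

9 dBu sits 20 dB over threshold.
At 2:1 the overshoot is divided by 2, leaving 10 dB above threshold.
Output = -11 + 10 = -1 dBu.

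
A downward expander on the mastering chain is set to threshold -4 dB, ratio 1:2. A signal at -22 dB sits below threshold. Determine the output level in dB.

-40 dB

Below threshold, a 1:2 expander applies gain = (2−1)×(T − x) of attenuation.
(2−1) × 18 = 18 dB, so output = -22 − 18 = -40 dB.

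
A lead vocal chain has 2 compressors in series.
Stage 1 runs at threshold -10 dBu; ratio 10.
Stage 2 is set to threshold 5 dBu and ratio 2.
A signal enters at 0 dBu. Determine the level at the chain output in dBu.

Stage 1: 10 dB above -10 dBu, reduced 10:1 to 1 dB above → -9 dBu.
Stage 2: -9 dBu is at or below the 5 dBu threshold — no compression; output -9 dBu.

-9 dBu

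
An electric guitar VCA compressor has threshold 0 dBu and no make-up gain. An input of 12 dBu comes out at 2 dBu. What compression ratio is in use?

6:1

Input overshoot = 12 − 0 = 12 dB; output overshoot = 2 − 0 = 2 dB.
Ratio = 12 / 2 = 6.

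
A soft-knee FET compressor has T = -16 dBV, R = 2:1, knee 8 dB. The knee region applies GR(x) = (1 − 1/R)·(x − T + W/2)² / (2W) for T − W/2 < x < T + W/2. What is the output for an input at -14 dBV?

x − T + W/2 = -14 − (-16) + 4 = 6.
GR = (1 − 1/2) × 6² / 16 = 0.5 × 36 / 16 = 1.125 dB.
Output = -14 − 1.125 = -15.125 dBV.

-15.125 dBV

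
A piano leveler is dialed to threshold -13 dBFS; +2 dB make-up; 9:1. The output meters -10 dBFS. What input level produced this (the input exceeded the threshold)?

-4 dBFS

Stripping the +2 dB make-up gives -12 dBFS at the gain stage.
The compressed level sits -12 − (-13) = 1 dB over threshold.
Before 9:1 compression the overshoot was 1 × 9 = 9 dB, so input = -13 + 9 = -4 dBFS.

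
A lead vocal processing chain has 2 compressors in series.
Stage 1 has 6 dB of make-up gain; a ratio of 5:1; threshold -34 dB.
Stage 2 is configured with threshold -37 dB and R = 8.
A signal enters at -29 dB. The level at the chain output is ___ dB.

Stage 1: overshoot 5 dB → 5/5 = 1 dB → -33 dB; +6 dB make-up → -27 dB.
Stage 2: overshoot 10 dB → 10/8 = 1.25 dB → -35.75 dB.

-35.75 dB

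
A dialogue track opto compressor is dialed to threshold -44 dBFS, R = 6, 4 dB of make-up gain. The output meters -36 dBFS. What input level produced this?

Remove make-up: -36 − 4 = -40 dBFS.
The compressed level sits -40 − (-44) = 4 dB over threshold.
Before 6:1 compression the overshoot was 4 × 6 = 24 dB, so input = -44 + 24 = -20 dBFS.

-20 dBFS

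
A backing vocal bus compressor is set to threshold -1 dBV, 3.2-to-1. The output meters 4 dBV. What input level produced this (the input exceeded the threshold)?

15 dBV

That's 5 dB above the -1 dBV threshold.
Undo the ratio: input overshoot = 5 × 3.2 = 16 dB, giving input = 15 dBV.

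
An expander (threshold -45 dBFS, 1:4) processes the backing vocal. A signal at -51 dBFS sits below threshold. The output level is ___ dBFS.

The input is 6 dB below the -45 dBFS threshold.
A 1:4 expander multiplies undershoot by 4: 6 × 4 = 24 dB below threshold.
Output = -45 − 24 = -69 dBFS.

-69 dBFS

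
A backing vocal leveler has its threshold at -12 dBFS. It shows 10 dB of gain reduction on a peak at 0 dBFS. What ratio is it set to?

6:1

Input overshoot = 0 − (-12) = 12 dB.
Output overshoot = 12 − 10 = 2 dB.
Ratio = input overshoot / output overshoot = 12 / 2 = 6.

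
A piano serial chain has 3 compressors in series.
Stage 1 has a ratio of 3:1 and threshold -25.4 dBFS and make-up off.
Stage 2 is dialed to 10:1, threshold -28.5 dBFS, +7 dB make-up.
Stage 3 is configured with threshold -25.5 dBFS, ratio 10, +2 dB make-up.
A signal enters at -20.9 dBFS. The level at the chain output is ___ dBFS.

Stage 1: 4.5 dB above -25.4 dBFS, reduced 3:1 to 1.5 dB above → -23.9 dBFS.
Stage 2: 4.6 dB above -28.5 dBFS, reduced 10:1 to 0.46 dB above → -28.04 dBFS; +7 dB make-up → -21.04 dBFS.
Stage 3: overshoot 4.46 dB → 4.46/10 = 0.446 dB → -25.054 dBFS; +2 dB make-up → -23.054 dBFS.

-23.054 dBFS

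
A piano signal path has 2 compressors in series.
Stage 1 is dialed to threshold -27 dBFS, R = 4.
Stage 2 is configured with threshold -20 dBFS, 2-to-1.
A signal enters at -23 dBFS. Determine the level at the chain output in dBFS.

-26 dBFS

Stage 1: 4 dB above -27 dBFS, reduced 4:1 to 1 dB above → -26 dBFS.
Stage 2: -26 dBFS ≤ -20 dBFS, so stage 2 doesn't engage; output -26 dBFS.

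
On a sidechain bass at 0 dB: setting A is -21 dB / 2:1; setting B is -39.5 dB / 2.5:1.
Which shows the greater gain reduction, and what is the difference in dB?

B, by 13.2 dB

A: 21 dB over, compressed to 10.5 dB over, so 10.5 dB of GR.
B: 39.5 dB over, compressed to 15.8 dB over, so 23.7 dB of GR.
B reduces 13.2 dB more.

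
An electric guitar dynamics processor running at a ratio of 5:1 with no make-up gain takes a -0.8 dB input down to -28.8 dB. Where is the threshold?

-35.8 dB

Gain reduction = -0.8 − (-28.8) = 28 dB; output overshoot = GR / (R − 1) = 28 / 4 = 7 dB.
Threshold = output − output overshoot = -28.8 − 7 = -35.8 dB.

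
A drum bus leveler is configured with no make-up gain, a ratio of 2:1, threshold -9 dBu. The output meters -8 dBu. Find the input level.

-7 dBu

Post-compression overshoot = -8 − (-9) = 1 dB.
Input overshoot = R × output overshoot = 2 dB → input = -9 + 2 = -7 dBu.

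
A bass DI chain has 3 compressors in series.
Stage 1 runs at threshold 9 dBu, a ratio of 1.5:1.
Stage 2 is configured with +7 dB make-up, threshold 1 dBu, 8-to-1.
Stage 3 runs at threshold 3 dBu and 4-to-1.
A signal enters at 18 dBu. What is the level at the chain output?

4.6875 dBu

Stage 1: overshoot 9 dB → 9/1.5 = 6 dB → 15 dBu.
Stage 2: 15 dBu is 14 dB over 1 dBu; at 8:1 that becomes 1.75 dB over, giving 2.75 dBu; +7 dB make-up → 9.75 dBu.
Stage 3: 9.75 dBu is 6.75 dB over 3 dBu; at 4:1 that becomes 1.6875 dB over, giving 4.6875 dBu.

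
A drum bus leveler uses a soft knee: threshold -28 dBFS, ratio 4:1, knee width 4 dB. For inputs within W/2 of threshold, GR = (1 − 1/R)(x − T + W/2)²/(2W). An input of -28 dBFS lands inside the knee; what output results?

-28.375 dBFS

x − T + W/2 = -28 − (-28) + 2 = 2.
GR = (1 − 1/4) × 2² / 8 = 0.75 × 4 / 8 = 0.375 dB.
Output = -28 − 0.375 = -28.375 dBFS.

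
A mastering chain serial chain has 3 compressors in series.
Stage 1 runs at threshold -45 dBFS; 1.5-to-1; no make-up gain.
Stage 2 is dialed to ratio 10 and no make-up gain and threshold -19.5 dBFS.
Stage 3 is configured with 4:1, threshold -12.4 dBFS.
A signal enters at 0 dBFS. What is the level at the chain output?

Stage 1: 45 dB above -45 dBFS, reduced 1.5:1 to 30 dB above → -15 dBFS.
Stage 2: 4.5 dB above -19.5 dBFS, reduced 10:1 to 0.45 dB above → -19.05 dBFS.
Stage 3: -19.05 dBFS ≤ -12.4 dBFS, so stage 3 doesn't engage; output -19.05 dBFS.

-19.05 dBFS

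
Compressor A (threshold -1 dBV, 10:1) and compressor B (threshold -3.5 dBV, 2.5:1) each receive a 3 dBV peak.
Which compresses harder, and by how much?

A: 4 dB over, compressed to 0.4 dB over, so 3.6 dB of GR.
B: 6.5 dB over, compressed to 2.6 dB over, so 3.9 dB of GR.
B applies 0.3 dB more gain reduction.

B, by 0.3 dB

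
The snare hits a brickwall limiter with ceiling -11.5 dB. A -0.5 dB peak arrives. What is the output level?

-11.5 dB

The limiter clamps the peak to its -11.5 dB ceiling.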